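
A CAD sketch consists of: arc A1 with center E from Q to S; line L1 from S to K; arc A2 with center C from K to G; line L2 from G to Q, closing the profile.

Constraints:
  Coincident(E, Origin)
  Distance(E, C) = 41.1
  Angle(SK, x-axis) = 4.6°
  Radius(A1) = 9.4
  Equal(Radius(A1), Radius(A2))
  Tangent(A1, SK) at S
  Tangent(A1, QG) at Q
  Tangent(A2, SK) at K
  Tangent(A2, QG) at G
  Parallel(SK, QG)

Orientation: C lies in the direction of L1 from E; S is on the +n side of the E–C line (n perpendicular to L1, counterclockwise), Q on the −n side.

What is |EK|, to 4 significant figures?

42.16

The slot axis is L1's direction at 4.6°, so u = (cos 4.6°, sin 4.6°) = (0.9968, 0.08020) and n = (−sin 4.6°, cos 4.6°) = (-0.08020, 0.9968). E is at the origin and C lies 41.1 along u from E, so C = 41.1·u = (40.97, 3.296). Tangency of A1 to both parallel lines with radius 9.4 puts S and Q at E ± 9.4·n: S = (-0.7539, 9.370), Q = (0.7539, -9.370). Equal radii place K and G the same way about C: K = C + 9.4·n = (40.21, 12.67), G = C − 9.4·n = (41.72, -6.074). Then |EK| = |K − E| = 42.16.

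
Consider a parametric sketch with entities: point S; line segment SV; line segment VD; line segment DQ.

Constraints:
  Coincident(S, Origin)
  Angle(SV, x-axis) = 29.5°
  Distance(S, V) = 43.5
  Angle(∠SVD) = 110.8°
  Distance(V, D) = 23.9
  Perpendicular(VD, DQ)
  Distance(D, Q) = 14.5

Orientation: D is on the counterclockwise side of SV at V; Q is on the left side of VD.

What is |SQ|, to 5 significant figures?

47.253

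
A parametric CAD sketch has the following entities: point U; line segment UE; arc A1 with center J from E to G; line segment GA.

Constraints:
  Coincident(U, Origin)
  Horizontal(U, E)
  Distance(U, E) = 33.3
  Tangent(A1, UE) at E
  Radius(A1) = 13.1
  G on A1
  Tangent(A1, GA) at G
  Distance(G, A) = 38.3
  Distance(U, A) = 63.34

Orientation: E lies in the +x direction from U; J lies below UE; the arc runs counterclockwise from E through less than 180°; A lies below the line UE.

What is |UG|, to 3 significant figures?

27.3

Checks: ∠(JE, EU) = 90.00° ✓; |JE| = 13.10 ✓; |JG| = 13.10 ✓; ∠(JG, GA) = 90.00° ✓; |GA| = 38.30 ✓; |UA| = 63.34 ✓.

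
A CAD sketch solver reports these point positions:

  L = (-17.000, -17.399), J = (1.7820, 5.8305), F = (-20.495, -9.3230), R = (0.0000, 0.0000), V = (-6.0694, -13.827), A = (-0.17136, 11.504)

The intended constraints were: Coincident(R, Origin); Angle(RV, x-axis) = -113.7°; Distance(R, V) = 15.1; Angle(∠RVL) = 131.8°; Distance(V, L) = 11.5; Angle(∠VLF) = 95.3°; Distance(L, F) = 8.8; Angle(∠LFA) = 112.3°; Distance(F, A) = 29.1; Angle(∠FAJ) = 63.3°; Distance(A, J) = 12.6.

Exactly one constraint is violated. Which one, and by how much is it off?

Distance(A, J) = 12.6 — off by 6.60.

R = (0.00, 0.00) ✓; RV at -113.7° ✓; |RV| = 15.10 ✓; ∠RVL = 131.8° ✓; |VL| = 11.50 ✓; ∠VLF = 95.30° ✓; |LF| = 8.800 ✓; ∠LFA = 112.3° ✓; |FA| = 29.10 ✓; ∠FAJ = 63.30° ✓; |AJ| = 6.000 ✗.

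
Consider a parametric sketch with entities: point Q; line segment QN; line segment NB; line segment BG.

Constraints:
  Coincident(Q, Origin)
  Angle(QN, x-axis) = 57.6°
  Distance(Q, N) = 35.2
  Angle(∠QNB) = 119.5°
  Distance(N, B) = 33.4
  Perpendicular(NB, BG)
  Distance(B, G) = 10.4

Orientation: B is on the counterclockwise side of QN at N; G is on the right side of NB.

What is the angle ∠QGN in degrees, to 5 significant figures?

21.673°

Q is at the origin; QN runs at 57.6° with length 35.2, so N = 35.2·(cos 57.6°, sin 57.6°) = (18.861, 29.720). ∠QNB = 119.5°, so NB runs at 57.6° + (180° − 119.5°) = 118.10° from the x-axis; with |NB| = 33.4, B = N + 33.4·(cos 118.10°, sin 118.10°) = (3.1293, 59.183). NB ⟂ BG; with |BG| = 10.4 on the right of NB, G = B + 10.4·(0.88213, 0.47101) = (12.303, 64.082). Then cos ∠QGN = GQ·GN / (|GQ||GN|), giving 21.673°.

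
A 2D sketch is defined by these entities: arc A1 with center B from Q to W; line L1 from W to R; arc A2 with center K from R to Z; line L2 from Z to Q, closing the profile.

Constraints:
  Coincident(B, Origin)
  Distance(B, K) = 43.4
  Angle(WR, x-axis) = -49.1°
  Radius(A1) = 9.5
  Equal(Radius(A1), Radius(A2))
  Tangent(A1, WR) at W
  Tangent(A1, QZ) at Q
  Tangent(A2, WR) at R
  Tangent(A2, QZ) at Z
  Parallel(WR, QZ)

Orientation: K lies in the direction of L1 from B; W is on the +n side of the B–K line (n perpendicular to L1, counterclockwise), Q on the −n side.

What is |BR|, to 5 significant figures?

44.428

Tangency of A1 to both parallel lines with radius 9.5 puts W and Q at B ± 9.5·n: W = (7.1806, 6.2200), Q = (-7.1806, -6.2200). Equal radii place R and Z the same way about K: R = K + 9.5·n = (35.596, -26.584), Z = K − 9.5·n = (21.235, -39.024). Then |BR| = |R − B| = 44.428.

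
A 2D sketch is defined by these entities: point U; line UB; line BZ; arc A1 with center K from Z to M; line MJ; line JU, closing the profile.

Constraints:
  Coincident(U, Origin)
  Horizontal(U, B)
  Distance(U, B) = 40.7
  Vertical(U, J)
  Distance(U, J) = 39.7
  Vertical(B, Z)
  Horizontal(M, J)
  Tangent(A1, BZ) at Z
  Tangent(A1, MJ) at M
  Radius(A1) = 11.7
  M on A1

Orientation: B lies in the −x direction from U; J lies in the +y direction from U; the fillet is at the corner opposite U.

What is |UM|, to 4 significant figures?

49.16

U is at the origin; UB is horizontal with |UB| = 40.7 and B on the −x side, so B = (-40.70, 0.000). UJ is vertical with |UJ| = 39.7 and J on the +y side, so J = (0.000, 39.70). The virtual corner opposite U is at (-40.70, 39.70). Since A1 is tangent to BZ there, KZ ⟂ BZ and tangency of A1 to MJ means the radius KM is perpendicular to MJ, with radius 11.7, so the center K sits 11.7 in from both sides at K = (-29.00, 28.00). That places the tangent points at Z = (-40.70, 28.00) on BZ and M = (-29.00, 39.70) on MJ. Then |UM| = |M − U| = 49.16.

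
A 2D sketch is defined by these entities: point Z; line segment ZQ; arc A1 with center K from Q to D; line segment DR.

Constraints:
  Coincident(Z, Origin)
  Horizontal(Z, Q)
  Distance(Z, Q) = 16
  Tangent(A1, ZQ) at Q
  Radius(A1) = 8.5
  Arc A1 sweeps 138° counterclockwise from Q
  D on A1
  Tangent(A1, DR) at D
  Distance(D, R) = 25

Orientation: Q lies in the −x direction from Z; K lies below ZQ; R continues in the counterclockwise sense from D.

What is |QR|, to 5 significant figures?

34.077

Z is at the origin; ZQ is horizontal with |ZQ| = 16.0 and Q on the −x side, so Q = (-16.000, 0.0000). The tangent condition forces KQ to be normal to ZQ, so K = Q + (0, -8.5) = (-16.000, -8.5000). On A1, Q sits at bearing 90° from K; a 138° counterclockwise sweep puts D at bearing 228°, so D = K + 8.5·(cos 228°, sin 228°) = (-21.688, -14.817). Tangency of A1 to DR means the radius KD is perpendicular to DR, so DR runs along (−sin 228°, cos 228°); with |DR| = 25.0, R = (-3.1090, -31.545). Then |QR| = |R − Q| = 34.077.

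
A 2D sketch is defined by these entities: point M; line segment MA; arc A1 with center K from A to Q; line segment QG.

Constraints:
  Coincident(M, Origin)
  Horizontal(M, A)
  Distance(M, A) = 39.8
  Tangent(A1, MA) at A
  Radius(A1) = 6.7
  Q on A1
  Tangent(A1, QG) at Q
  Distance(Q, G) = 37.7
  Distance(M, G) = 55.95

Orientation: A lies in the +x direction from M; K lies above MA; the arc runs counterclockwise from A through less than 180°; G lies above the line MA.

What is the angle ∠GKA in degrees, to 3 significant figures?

171°

Checks: |KQ| = 6.700 ✓; ∠(KQ, QG) = 90.00° ✓; |QG| = 37.70 ✓; |MG| = 55.95 ✓.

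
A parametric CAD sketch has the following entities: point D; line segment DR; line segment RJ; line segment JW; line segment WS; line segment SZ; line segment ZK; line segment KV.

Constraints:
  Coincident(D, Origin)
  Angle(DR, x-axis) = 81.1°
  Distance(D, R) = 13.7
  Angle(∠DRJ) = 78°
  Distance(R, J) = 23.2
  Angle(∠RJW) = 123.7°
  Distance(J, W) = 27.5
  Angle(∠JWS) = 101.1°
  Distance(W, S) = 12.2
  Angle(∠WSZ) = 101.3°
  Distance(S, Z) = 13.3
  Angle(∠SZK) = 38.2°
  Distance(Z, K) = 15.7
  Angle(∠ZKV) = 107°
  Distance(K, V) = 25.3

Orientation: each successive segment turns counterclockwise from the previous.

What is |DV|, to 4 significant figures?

52.48

D is at the origin; DR runs at 81.1° with length 13.7, so R = (2.120, 13.54). ∠DRJ = 78.0° gives RJ at -176.9° from the x-axis; with |RJ| = 23.2, J = (-21.05, 12.28). ∠RJW = 123.7° gives JW at -120.6° from the x-axis; with |JW| = 27.5, W = (-35.05, -11.39). ∠JWS = 101.1° gives WS at -41.70° from the x-axis; with |WS| = 12.2, S = (-25.94, -19.51). ∠WSZ = 101.3° gives SZ at 37.00° from the x-axis; with |SZ| = 13.3, Z = (-15.31, -11.50). ∠SZK = 38.2° gives ZK at 178.8° from the x-axis; with |ZK| = 15.7, K = (-31.01, -11.17). ∠ZKV = 107.0° gives KV at -108.2° from the x-axis; with |KV| = 25.3, V = (-38.91, -35.21). Then |DV| = |V − D| = 52.48.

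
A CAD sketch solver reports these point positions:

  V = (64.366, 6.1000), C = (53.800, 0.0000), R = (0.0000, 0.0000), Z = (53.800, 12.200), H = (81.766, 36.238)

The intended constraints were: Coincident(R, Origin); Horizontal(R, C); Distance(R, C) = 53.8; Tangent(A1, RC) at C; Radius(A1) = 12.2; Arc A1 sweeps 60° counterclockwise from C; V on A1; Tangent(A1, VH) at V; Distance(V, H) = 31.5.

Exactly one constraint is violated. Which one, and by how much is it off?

Distance(V, H) = 31.5 — off by 3.30.

R = (0.00, 0.00) ✓; R.y = 0.00, C.y = 0.00 ✓; |RC| = 53.80 ✓; ∠(ZC, CR) = 90.00° ✓; |ZC| = 12.20 ✓; bearing(Z→V) − bearing(Z→C) = 60.00° ✓; |ZV| = 12.20 ✓; ∠(ZV, VH) = 90.00° ✓; |VH| = 34.80 ✗.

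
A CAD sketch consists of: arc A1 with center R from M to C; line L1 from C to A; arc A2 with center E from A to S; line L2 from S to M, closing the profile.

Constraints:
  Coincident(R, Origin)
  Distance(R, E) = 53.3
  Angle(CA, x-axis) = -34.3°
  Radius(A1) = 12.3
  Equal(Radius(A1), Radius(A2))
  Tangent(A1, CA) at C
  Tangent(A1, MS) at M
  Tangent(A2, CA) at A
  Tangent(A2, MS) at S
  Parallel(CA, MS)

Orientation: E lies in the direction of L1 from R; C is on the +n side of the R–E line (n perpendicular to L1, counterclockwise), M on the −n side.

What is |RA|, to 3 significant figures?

54.7

The slot axis is L1's direction at -34.3°, so u = (cos -34.3°, sin -34.3°) = (0.826, -0.564) and n = (−sin -34.3°, cos -34.3°) = (0.564, 0.826). R is at the origin and E lies 53.3 along u from R, so E = 53.3·u = (44.0, -30.0). Tangency of A1 to both parallel lines with radius 12.3 puts C and M at R ± 12.3·n: C = (6.93, 10.2), M = (-6.93, -10.2). Equal radii place A and S the same way about E: A = E + 12.3·n = (51.0, -19.9), S = E − 12.3·n = (37.1, -40.2). Then |RA| = |A − R| = 54.7.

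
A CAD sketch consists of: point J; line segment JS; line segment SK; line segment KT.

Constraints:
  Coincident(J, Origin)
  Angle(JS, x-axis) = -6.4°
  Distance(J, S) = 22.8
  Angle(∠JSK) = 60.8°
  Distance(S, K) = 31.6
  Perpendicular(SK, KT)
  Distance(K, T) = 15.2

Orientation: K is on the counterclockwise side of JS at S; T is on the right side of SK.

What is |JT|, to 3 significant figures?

40.6

J is at the origin; JS runs at -6.4° with length 22.8, so S = 22.8·(cos -6.4°, sin -6.4°) = (22.7, -2.54). ∠JSK = 60.8°, so SK runs at -6.4° + (180° − 60.8°) = 113° from the x-axis; with |SK| = 31.6, K = S + 31.6·(cos 113°, sin 113°) = (10.4, 26.6). The perpendicularity gives KT at right angles to SK; with |KT| = 15.2 on the right of SK, T = K + 15.2·(0.922, 0.388) = (24.4, 32.5). Then |JT| = |T − J| = 40.6.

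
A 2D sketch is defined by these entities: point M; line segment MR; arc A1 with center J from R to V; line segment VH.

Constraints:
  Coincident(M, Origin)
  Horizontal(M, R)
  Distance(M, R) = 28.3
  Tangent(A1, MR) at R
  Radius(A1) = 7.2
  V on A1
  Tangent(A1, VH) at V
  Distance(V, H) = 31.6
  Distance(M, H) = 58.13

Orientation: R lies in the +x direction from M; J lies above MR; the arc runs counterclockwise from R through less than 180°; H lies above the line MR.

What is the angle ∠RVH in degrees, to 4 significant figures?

147.1°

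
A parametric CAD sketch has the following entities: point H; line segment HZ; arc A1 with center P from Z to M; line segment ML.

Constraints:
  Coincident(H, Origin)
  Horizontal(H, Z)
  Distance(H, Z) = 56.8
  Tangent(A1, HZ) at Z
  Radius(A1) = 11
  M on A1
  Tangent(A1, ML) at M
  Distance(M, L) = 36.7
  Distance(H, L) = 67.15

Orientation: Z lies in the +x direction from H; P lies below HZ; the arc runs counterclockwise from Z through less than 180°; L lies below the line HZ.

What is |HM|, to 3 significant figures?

47.2

H is at the origin; HZ is horizontal with |HZ| = 56.8 and Z on the +x side, so Z = (56.8, 0.00). Since A1 is tangent to HZ there, PZ ⟂ HZ, so P = Z + (0, -11) = (56.8, -11.0). Since PM ⟂ ML (tangency), |PL| = √(11.0² + 36.7²) = 38.3 regardless of where M sits on A1. So L lies on both circle(H, 67.15) and circle(P, 38.3); the below-HZ intersection is L = (46.9, -48.0). M is the foot of the tangent from L: M = (45.8, -11.3).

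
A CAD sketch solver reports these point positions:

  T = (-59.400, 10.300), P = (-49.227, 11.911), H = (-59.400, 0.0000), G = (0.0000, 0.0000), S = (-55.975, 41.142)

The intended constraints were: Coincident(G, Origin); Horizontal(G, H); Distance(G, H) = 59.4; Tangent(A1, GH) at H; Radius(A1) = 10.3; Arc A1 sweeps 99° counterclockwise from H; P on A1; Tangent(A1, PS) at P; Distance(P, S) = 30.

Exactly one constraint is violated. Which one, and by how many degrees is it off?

Tangent(A1, PS) at P — off by 4.00°.

G = (0.00, 0.00) ✓; G.y = 0.00, H.y = 0.00 ✓; |GH| = 59.40 ✓; ∠(TH, HG) = 90.00° ✓; |TH| = 10.30 ✓; bearing(T→P) − bearing(T→H) = 99.00° ✓; |TP| = 10.30 ✓; ∠(TP, PS) = 86.00° ✗; |PS| = 30.00 ✓.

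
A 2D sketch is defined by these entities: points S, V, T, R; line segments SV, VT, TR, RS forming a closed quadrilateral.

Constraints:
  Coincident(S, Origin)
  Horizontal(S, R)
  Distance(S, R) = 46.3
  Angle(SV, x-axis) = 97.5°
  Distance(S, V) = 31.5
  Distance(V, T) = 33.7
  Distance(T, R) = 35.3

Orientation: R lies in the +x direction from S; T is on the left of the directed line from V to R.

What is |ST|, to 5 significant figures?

42.922

Checks: |VT| = 33.70 ✓; |TR| = 35.30 ✓.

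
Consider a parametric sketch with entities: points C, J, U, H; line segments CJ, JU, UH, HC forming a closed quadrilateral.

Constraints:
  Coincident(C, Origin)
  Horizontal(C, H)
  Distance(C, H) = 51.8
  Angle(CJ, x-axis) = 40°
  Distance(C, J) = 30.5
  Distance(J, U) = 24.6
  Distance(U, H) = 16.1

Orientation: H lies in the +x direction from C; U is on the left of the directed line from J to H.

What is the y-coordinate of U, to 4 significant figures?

15.55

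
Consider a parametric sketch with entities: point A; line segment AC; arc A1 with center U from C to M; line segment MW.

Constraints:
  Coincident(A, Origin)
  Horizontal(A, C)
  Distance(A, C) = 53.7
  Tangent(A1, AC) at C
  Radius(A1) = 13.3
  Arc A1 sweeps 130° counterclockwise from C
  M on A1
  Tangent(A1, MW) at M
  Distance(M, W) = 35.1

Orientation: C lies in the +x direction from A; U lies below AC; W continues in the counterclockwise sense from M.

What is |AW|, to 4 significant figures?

82.10

A is at the origin; AC is horizontal with |AC| = 53.7 and C on the +x side, so C = (53.70, 0.000). Since A1 is tangent to AC there, UC ⟂ AC, so U = C + (0, -13.3) = (53.70, -13.30). On A1, C sits at bearing 90° from U; a 130° counterclockwise sweep puts M at bearing 220°, so M = U + 13.3·(cos 220°, sin 220°) = (43.51, -21.85). Since A1 is tangent to MW there, UM ⟂ MW, so MW runs along (−sin 220°, cos 220°); with |MW| = 35.1, W = (66.07, -48.74). Then |AW| = |W − A| = 82.10.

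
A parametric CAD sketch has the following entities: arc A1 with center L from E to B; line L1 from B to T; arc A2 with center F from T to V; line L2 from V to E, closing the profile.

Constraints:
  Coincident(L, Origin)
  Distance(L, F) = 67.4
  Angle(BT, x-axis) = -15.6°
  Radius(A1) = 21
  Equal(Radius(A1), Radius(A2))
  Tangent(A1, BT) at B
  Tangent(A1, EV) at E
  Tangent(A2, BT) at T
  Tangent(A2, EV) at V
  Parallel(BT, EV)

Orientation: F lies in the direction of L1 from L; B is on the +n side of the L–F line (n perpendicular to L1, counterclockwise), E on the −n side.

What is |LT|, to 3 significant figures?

70.6

The slot axis is L1's direction at -15.6°, so u = (cos -15.6°, sin -15.6°) = (0.963, -0.269) and n = (−sin -15.6°, cos -15.6°) = (0.269, 0.963). L is at the origin and F lies 67.4 along u from L, so F = 67.4·u = (64.9, -18.1). Tangency of A1 to both parallel lines with radius 21.0 puts B and E at L ± 21.0·n: B = (5.65, 20.2), E = (-5.65, -20.2). Equal radii place T and V the same way about F: T = F + 21.0·n = (70.6, 2.10), V = F − 21.0·n = (59.3, -38.4). Then |LT| = |T − L| = 70.6.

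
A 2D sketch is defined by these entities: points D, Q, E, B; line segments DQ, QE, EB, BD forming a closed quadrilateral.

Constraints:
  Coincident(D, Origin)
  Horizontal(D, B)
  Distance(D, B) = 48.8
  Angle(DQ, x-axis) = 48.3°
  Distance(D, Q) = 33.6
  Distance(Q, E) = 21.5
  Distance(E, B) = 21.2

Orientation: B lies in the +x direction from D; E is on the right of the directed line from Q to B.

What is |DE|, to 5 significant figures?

28.389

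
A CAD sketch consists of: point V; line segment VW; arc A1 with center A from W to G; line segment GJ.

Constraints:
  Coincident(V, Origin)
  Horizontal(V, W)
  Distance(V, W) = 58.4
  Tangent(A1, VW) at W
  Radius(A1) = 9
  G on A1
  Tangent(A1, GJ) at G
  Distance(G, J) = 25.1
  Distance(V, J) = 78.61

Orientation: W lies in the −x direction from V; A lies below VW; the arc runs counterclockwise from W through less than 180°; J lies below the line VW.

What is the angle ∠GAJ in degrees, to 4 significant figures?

70.27°

V is at the origin; V and W share the same y with |VW| = 58.4 and W on the −x side, so W = (-58.40, 0.000). Tangency of A1 to VW means the radius AW is perpendicular to VW, so A = W + (0, -9) = (-58.40, -9.000). Since AG ⟂ GJ (tangency), |AJ| = √(9.0² + 25.1²) = 26.66 regardless of where G sits on A1. So J lies on both circle(V, 78.61) and circle(A, 26.66); the below-VW intersection is J = (-71.77, -32.07). G is the foot of the tangent from J: G = (-67.25, -7.380).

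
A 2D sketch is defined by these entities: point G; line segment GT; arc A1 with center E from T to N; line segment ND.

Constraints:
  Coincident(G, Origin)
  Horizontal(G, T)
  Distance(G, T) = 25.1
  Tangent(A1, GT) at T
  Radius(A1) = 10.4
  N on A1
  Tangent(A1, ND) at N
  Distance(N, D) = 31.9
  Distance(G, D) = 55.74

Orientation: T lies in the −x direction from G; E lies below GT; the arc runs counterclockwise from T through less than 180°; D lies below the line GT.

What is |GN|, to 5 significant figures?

36.862

G is at the origin; G and T share the same y with |GT| = 25.1 and T on the −x side, so T = (-25.100, 0.0000). A1 meets GT tangentially, so ET is at right angles to GT, so E = T + (0, -10.4) = (-25.100, -10.400). Since EN ⟂ ND (tangency), |ED| = √(10.4² + 31.9²) = 33.552 regardless of where N sits on A1. So D lies on both circle(G, 55.74) and circle(E, 33.552); the below-GT intersection is D = (-36.837, -41.833). N is the foot of the tangent from D: N = (-35.491, -9.9610).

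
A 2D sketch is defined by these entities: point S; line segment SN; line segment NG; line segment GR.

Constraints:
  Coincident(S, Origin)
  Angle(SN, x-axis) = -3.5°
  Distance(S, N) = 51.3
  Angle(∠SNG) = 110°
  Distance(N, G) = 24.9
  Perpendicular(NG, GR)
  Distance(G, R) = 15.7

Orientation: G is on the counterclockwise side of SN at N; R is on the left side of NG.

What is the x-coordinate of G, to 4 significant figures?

61.13

S is at the origin; SN runs at -3.5° with length 51.3, so N = 51.3·(cos -3.5°, sin -3.5°) = (51.20, -3.132). ∠SNG = 110.0°, so NG runs at -3.5° + (180° − 110.0°) = 66.50° from the x-axis; with |NG| = 24.9, G = N + 24.9·(cos 66.50°, sin 66.50°) = (61.13, 19.70). So G.x = 61.13.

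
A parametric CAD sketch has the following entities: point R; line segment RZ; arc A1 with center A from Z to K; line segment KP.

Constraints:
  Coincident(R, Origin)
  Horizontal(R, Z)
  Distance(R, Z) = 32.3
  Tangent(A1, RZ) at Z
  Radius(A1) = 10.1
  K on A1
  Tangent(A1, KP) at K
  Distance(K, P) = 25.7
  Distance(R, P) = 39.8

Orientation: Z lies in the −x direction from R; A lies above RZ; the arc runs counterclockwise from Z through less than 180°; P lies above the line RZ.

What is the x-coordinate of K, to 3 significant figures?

-22.3

R is at the origin; RZ is horizontal with |RZ| = 32.3 and Z on the −x side, so Z = (-32.3, 0.00). Since A1 is tangent to RZ there, AZ ⟂ RZ, so A = Z + (0, 10.1) = (-32.3, 10.1). Since AK ⟂ KP (tangency), |AP| = √(10.1² + 25.7²) = 27.6 regardless of where K sits on A1. So P lies on both circle(R, 39.8) and circle(A, 27.6); the above-RZ intersection is P = (-19.6, 34.6). K is the foot of the tangent from P: K = (-22.3, 9.06).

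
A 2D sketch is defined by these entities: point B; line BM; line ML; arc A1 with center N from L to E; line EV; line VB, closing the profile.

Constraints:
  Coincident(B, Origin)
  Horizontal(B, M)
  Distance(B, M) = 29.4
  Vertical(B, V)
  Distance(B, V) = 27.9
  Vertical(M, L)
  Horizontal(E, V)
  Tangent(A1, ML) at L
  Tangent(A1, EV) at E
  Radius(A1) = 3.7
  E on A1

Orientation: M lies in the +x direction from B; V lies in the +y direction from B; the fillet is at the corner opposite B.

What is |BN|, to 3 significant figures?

35.3

B is at the origin; B and M share the same y with |BM| = 29.4 and M on the +x side, so M = (29.4, 0.00). BV is vertical with |BV| = 27.9 and V on the +y side, so V = (0.00, 27.9). The virtual corner opposite B is at (29.4, 27.9). The tangent condition forces NL to be normal to ML and since A1 is tangent to EV there, NE ⟂ EV, with radius 3.7, so the center N sits 3.7 in from both sides at N = (25.7, 24.2). Then |BN| = |N − B| = 35.3.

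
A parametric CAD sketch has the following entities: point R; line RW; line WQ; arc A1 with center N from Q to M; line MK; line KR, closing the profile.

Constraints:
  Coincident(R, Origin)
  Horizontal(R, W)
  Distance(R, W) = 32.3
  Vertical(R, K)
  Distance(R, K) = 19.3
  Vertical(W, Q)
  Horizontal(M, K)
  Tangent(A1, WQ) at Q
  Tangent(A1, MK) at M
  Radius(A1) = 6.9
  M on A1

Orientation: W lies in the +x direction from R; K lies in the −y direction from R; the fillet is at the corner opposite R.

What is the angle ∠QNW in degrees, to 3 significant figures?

60.9°

The virtual corner opposite R is at (32.3, -19.3). Tangency of A1 to WQ means the radius NQ is perpendicular to WQ and tangency of A1 to MK means the radius NM is perpendicular to MK, with radius 6.9, so the center N sits 6.9 in from both sides at N = (25.4, -12.4). That places the tangent points at Q = (32.3, -12.4) on WQ and M = (25.4, -19.3) on MK. Then cos ∠QNW = NQ·NW / (|NQ||NW|), giving 60.9°.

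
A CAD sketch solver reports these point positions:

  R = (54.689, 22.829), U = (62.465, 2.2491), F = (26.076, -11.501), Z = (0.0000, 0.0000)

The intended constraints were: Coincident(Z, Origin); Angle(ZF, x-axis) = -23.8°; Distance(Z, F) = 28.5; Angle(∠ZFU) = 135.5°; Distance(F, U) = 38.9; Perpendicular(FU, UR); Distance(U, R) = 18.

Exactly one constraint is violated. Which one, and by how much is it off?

Distance(U, R) = 18 — off by 4.00.

Z = (0.00, 0.00) ✓; ZF at -23.80° ✓; |ZF| = 28.50 ✓; ∠ZFU = 135.5° ✓; |FU| = 38.90 ✓; ∠(FU, UR) = 90.00° ✓; |UR| = 22.00 ✗.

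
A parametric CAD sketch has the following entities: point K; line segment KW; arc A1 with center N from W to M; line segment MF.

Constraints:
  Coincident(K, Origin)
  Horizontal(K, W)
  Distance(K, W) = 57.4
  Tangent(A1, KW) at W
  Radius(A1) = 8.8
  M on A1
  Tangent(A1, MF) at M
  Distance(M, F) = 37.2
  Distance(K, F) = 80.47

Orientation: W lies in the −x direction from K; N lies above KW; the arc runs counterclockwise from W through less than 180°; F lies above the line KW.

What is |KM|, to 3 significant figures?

51.1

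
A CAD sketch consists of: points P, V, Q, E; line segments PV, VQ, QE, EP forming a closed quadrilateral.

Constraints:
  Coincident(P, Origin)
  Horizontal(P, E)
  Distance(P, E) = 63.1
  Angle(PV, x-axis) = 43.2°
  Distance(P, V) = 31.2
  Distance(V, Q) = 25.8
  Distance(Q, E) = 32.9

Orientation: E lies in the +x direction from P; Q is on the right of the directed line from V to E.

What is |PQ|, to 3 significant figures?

30.5

P is at the origin; PE is horizontal with |PE| = 63.1 and E in +x, so E = (63.1, 0). PV runs at 43.2° with |PV| = 31.2, so V = (22.7, 21.4). Q is determined by |VQ| = 25.8 and |QE| = 32.9 together: it lies at the intersection of circle(V, 25.8) and circle(E, 32.9). With |VE| = 45.7, the foot of the radical line on VE is 18.3 from V and the perpendicular offset is √(25.8² − 18.3²) = 18.2. Taking the right-of-VE solution: Q = (30.4, -3.29).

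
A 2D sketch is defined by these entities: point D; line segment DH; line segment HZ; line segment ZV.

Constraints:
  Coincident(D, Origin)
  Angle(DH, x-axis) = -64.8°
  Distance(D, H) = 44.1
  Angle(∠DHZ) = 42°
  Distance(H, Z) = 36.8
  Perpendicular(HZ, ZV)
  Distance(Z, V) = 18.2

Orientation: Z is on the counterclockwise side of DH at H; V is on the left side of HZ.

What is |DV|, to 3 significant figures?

12.0

D is at the origin; DH runs at -64.8° with length 44.1, so H = 44.1·(cos -64.8°, sin -64.8°) = (18.8, -39.9). ∠DHZ = 42.0°, so HZ runs at -64.8° + (180° − 42.0°) = 73.2° from the x-axis; with |HZ| = 36.8, Z = H + 36.8·(cos 73.2°, sin 73.2°) = (29.4, -4.67). HZ is perpendicular to ZV; with |ZV| = 18.2 on the left of HZ, V = Z + 18.2·(-0.957, 0.289) = (12.0, 0.587). Then |DV| = |V − D| = 12.0.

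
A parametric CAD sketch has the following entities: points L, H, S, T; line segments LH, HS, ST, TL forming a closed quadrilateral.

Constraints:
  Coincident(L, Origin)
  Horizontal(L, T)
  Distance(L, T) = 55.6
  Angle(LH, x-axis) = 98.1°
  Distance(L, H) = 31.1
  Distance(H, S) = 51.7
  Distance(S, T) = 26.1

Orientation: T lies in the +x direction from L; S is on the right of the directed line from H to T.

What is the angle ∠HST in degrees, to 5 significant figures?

116.21°

L is at the origin; L and T share the same y with |LT| = 55.6 and T in +x, so T = (55.6, 0). LH runs at 98.1° with |LH| = 31.1, so H = (-4.3820, 30.790). S is determined by |HS| = 51.7 and |ST| = 26.1 together: it lies at the intersection of circle(H, 51.7) and circle(T, 26.1). With |HT| = 67.423, the foot of the radical line on HT is 48.482 from H and the perpendicular offset is √(51.7² − 48.482²) = 17.956. Taking the right-of-HT solution: S = (30.549, -7.3248).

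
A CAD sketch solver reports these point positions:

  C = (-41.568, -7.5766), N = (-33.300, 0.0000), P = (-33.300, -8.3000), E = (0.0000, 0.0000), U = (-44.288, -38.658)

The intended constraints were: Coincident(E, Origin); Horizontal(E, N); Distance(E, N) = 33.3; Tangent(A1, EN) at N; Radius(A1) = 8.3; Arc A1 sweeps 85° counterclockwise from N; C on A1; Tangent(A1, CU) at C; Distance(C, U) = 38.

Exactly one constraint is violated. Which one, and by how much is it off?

Distance(C, U) = 38 — off by 6.80.

E = (0.00, 0.00) ✓; E.y = 0.00, N.y = 0.00 ✓; |EN| = 33.30 ✓; ∠(PN, NE) = 90.00° ✓; |PN| = 8.300 ✓; bearing(P→C) − bearing(P→N) = 85.00° ✓; |PC| = 8.300 ✓; ∠(PC, CU) = 90.00° ✓; |CU| = 31.20 ✗.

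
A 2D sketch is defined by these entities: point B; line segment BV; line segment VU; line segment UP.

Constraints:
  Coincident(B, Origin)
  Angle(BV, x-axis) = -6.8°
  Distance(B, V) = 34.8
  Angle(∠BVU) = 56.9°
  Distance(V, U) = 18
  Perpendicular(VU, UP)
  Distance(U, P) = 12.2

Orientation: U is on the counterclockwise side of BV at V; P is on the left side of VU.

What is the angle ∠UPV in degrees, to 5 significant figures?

55.871°

B is at the origin; BV runs at -6.8° with length 34.8, so V = 34.8·(cos -6.8°, sin -6.8°) = (34.555, -4.1205). ∠BVU = 56.9°, so VU runs at -6.8° + (180° − 56.9°) = 116.30° from the x-axis; with |VU| = 18.0, U = V + 18.0·(cos 116.30°, sin 116.30°) = (26.580, 12.016). The perpendicularity gives UP at right angles to VU; with |UP| = 12.2 on the left of VU, P = U + 12.2·(-0.89649, -0.44307) = (15.643, 6.6108). Then cos ∠UPV = PU·PV / (|PU||PV|), giving 55.871°.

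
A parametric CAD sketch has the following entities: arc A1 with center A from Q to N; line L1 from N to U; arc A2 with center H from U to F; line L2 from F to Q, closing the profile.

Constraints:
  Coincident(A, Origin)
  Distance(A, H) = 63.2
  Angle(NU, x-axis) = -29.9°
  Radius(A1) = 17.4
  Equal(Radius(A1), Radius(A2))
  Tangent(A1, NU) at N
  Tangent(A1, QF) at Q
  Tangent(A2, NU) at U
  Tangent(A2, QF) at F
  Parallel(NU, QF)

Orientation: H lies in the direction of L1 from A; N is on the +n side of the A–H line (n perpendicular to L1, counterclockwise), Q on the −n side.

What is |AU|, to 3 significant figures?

65.6

Tangency of A1 to both parallel lines with radius 17.4 puts N and Q at A ± 17.4·n: N = (8.67, 15.1), Q = (-8.67, -15.1). Equal radii place U and F the same way about H: U = H + 17.4·n = (63.5, -16.4), F = H − 17.4·n = (46.1, -46.6). Then |AU| = |U − A| = 65.6.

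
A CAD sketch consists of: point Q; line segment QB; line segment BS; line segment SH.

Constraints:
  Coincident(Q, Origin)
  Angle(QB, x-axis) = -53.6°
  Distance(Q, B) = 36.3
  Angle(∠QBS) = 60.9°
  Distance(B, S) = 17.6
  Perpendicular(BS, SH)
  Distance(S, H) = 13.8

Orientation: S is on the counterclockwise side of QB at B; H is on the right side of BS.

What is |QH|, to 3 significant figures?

45.5

Q is at the origin; QB runs at -53.6° with length 36.3, so B = 36.3·(cos -53.6°, sin -53.6°) = (21.5, -29.2). ∠QBS = 60.9°, so BS runs at -53.6° + (180° − 60.9°) = 65.5° from the x-axis; with |BS| = 17.6, S = B + 17.6·(cos 65.5°, sin 65.5°) = (28.8, -13.2). BS ⟂ SH; with |SH| = 13.8 on the right of BS, H = S + 13.8·(0.910, -0.415) = (41.4, -18.9). Then |QH| = |H − Q| = 45.5.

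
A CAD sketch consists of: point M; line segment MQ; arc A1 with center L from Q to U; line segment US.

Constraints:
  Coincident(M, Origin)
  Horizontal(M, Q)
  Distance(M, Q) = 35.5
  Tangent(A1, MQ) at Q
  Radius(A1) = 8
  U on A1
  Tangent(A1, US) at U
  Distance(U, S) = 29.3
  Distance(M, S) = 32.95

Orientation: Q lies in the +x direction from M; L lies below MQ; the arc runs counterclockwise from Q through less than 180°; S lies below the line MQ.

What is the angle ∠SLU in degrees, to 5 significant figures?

74.728°

M is at the origin; M and Q share the same y with |MQ| = 35.5 and Q on the +x side, so Q = (35.500, 0.0000). A1 meets MQ tangentially, so LQ is at right angles to MQ, so L = Q + (0, -8) = (35.500, -8.0000). Since LU ⟂ US (tangency), |LS| = √(8.0² + 29.3²) = 30.373 regardless of where U sits on A1. So S lies on both circle(M, 32.95) and circle(L, 30.373); the below-MQ intersection is S = (14.256, -29.706). U is the foot of the tangent from S: U = (28.511, -4.1079).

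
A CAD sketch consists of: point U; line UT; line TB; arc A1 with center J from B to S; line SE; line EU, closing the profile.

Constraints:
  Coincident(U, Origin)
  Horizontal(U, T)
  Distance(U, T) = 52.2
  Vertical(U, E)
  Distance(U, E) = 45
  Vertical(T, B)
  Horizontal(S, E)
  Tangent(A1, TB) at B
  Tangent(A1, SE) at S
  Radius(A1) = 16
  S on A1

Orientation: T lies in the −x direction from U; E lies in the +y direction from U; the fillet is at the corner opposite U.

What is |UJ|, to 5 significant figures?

46.384

U is at the origin; U and T share the same y with |UT| = 52.2 and T on the −x side, so T = (-52.200, 0.0000). UE is vertical with |UE| = 45.0 and E on the +y side, so E = (0.0000, 45.000). The virtual corner opposite U is at (-52.200, 45.000). Tangency of A1 to TB means the radius JB is perpendicular to TB and A1 meets SE tangentially, so JS is at right angles to SE, with radius 16.0, so the center J sits 16.0 in from both sides at J = (-36.200, 29.000). Then |UJ| = |J − U| = 46.384.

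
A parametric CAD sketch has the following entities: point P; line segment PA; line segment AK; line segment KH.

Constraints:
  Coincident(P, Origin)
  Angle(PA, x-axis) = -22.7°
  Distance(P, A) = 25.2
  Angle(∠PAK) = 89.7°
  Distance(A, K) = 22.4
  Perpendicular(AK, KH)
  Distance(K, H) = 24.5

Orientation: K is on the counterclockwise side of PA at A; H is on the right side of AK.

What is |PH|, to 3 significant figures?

54.5

∠PAK = 89.7°, so AK runs at -22.7° + (180° − 89.7°) = 67.6° from the x-axis; with |AK| = 22.4, K = A + 22.4·(cos 67.6°, sin 67.6°) = (31.8, 11.0). AK is perpendicular to KH; with |KH| = 24.5 on the right of AK, H = K + 24.5·(0.925, -0.381) = (54.4, 1.65). Then |PH| = |H − P| = 54.5.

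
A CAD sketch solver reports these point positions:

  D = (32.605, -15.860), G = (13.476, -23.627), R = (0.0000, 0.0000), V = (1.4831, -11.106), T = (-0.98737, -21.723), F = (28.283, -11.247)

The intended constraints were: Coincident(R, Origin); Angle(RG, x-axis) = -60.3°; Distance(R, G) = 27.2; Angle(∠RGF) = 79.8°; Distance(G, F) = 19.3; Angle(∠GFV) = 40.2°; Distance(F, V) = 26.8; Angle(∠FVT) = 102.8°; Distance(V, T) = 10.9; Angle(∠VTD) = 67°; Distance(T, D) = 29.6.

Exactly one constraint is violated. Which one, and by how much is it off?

Distance(T, D) = 29.6 — off by 4.50.

R = (0.00, 0.00) ✓; RG at -60.30° ✓; |RG| = 27.20 ✓; ∠RGF = 79.80° ✓; |GF| = 19.30 ✓; ∠GFV = 40.20° ✓; |FV| = 26.80 ✓; ∠FVT = 102.8° ✓; |VT| = 10.90 ✓; ∠VTD = 67.00° ✓; |TD| = 34.10 ✗.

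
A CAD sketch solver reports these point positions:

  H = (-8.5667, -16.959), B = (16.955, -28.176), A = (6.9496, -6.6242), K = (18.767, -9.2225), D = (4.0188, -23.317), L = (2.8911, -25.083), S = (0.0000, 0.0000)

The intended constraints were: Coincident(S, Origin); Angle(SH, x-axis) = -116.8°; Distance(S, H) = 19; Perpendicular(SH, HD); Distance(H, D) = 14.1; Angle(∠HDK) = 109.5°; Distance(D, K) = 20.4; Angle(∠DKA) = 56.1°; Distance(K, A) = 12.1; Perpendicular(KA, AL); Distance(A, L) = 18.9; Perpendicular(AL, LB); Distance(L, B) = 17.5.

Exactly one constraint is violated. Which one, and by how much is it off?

Distance(L, B) = 17.5 — off by 3.10.

S = (0.00, 0.00) ✓; SH at -116.8° ✓; |SH| = 19.00 ✓; ∠(SH, HD) = 90.00° ✓; |HD| = 14.10 ✓; ∠HDK = 109.5° ✓; |DK| = 20.40 ✓; ∠DKA = 56.10° ✓; |KA| = 12.10 ✓; ∠(KA, AL) = 90.00° ✓; |AL| = 18.90 ✓; ∠(AL, LB) = 90.00° ✓; |LB| = 14.40 ✗.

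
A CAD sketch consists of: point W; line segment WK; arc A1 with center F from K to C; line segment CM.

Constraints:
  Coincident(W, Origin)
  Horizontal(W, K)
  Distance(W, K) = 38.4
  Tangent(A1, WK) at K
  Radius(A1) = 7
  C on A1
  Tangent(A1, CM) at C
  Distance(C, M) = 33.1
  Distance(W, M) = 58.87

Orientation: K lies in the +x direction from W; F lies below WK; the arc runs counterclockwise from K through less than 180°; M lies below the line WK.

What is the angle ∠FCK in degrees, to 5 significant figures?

35.407°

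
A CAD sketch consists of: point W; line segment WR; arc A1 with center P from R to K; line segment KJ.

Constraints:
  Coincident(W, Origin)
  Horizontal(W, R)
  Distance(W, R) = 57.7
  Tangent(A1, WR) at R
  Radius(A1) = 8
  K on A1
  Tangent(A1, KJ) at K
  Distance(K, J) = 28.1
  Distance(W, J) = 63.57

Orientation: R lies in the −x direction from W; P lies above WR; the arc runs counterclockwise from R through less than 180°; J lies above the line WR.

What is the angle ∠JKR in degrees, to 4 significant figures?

132.7°

Checks: |PK| = 8.000 ✓; ∠(PK, KJ) = 90.00° ✓; |KJ| = 28.10 ✓; |WJ| = 63.57 ✓.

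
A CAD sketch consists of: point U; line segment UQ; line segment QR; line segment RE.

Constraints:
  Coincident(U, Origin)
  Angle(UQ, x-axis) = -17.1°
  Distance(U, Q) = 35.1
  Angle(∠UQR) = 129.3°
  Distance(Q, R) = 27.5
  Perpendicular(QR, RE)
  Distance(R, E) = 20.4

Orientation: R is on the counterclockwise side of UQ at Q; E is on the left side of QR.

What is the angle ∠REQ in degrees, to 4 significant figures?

53.43°

U is at the origin; UQ runs at -17.1° with length 35.1, so Q = 35.1·(cos -17.1°, sin -17.1°) = (33.55, -10.32). ∠UQR = 129.3°, so QR runs at -17.1° + (180° − 129.3°) = 33.60° from the x-axis; with |QR| = 27.5, R = Q + 27.5·(cos 33.60°, sin 33.60°) = (56.45, 4.897). QR ⟂ RE; with |RE| = 20.4 on the left of QR, E = R + 20.4·(-0.5534, 0.8329) = (45.16, 21.89). Then cos ∠REQ = ER·EQ / (|ER||EQ|), giving 53.43°.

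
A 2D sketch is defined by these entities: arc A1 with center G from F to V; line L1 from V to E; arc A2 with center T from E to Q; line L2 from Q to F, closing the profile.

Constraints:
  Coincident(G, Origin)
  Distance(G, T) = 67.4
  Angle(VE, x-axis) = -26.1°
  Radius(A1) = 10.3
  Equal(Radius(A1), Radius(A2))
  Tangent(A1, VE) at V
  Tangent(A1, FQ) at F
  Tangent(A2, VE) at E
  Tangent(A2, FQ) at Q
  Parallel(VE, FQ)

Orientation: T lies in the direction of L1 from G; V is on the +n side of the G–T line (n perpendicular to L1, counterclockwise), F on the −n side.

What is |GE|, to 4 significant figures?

68.18

The slot axis is L1's direction at -26.1°, so u = (cos -26.1°, sin -26.1°) = (0.8980, -0.4399) and n = (−sin -26.1°, cos -26.1°) = (0.4399, 0.8980). G is at the origin and T lies 67.4 along u from G, so T = 67.4·u = (60.53, -29.65). Tangency of A1 to both parallel lines with radius 10.3 puts V and F at G ± 10.3·n: V = (4.531, 9.250), F = (-4.531, -9.250). Equal radii place E and Q the same way about T: E = T + 10.3·n = (65.06, -20.40), Q = T − 10.3·n = (56.00, -38.90). Then |GE| = |E − G| = 68.18.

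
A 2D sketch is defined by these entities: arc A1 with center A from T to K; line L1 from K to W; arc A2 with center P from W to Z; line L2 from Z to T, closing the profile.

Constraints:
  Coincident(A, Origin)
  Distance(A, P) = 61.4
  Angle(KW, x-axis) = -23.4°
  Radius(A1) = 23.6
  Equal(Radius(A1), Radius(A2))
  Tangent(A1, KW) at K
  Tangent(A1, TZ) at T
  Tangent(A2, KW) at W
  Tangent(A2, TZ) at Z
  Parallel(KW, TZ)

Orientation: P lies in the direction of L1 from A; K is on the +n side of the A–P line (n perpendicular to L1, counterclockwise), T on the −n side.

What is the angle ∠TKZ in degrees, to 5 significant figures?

52.449°

The slot axis is L1's direction at -23.4°, so u = (cos -23.4°, sin -23.4°) = (0.91775, -0.39715) and n = (−sin -23.4°, cos -23.4°) = (0.39715, 0.91775). A is at the origin and P lies 61.4 along u from A, so P = 61.4·u = (56.350, -24.385). Tangency of A1 to both parallel lines with radius 23.6 puts K and T at A ± 23.6·n: K = (9.3727, 21.659), T = (-9.3727, -21.659). Equal radii place W and Z the same way about P: W = P + 23.6·n = (65.723, -2.7259), Z = P − 23.6·n = (46.977, -46.044). Then cos ∠TKZ = KT·KZ / (|KT||KZ|), giving 52.449°.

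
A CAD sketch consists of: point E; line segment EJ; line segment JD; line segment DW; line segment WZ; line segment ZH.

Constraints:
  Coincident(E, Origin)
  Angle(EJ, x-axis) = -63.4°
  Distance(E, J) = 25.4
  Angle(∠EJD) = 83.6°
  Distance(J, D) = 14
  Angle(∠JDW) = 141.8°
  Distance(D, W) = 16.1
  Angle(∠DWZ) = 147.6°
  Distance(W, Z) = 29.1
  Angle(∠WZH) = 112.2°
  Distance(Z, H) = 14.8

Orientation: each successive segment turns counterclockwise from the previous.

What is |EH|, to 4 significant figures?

31.40

∠DWZ = 147.6° gives WZ at 103.6° from the x-axis; with |WZ| = 29.1, Z = (21.46, 28.44). ∠WZH = 112.2° gives ZH at 171.4° from the x-axis; with |ZH| = 14.8, H = (6.827, 30.65). Then |EH| = |H − E| = 31.40.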